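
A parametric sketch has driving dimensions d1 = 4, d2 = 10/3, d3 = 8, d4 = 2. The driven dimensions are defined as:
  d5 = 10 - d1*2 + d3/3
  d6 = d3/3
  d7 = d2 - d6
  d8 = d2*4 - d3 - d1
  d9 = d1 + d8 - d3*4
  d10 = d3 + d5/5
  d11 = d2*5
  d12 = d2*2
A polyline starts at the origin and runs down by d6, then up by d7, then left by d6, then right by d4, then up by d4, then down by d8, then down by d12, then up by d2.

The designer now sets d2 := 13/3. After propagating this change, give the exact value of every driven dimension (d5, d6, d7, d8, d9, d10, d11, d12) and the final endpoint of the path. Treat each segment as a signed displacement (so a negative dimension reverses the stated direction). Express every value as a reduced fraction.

d5 = 14/3
d6 = 8/3
d7 = 5/3
d8 = 16/3
d9 = -68/3
d10 = 134/15
d11 = 65/3
d12 = 26/3
endpoint = (-2/3, -26/3)

Apply edit: d2 := 13/3
  d5 = 10 - d1*2 + d3/3 = 14/3
  d6 = d3/3 = 8/3
  d7 = d2 - d6 = 5/3
  d8 = d2*4 - d3 - d1 = 16/3
  d9 = d1 + d8 - d3*4 = -68/3
  d10 = d3 + d5/5 = 134/15
  d11 = d2*5 = 65/3
  d12 = d2*2 = 26/3
Walk from origin (0, 0):
  seg 1: down by d6 = 8/3 → (0, -8/3)
  seg 2: up by d7 = 5/3 → (0, -1)
  seg 3: left by d6 = 8/3 → (-8/3, -1)
  seg 4: right by d4 = 2 → (-2/3, -1)
  seg 5: up by d4 = 2 → (-2/3, 1)
  seg 6: down by d8 = 16/3 → (-2/3, -13/3)
  seg 7: down by d12 = 26/3 → (-2/3, -13)
  seg 8: up by d2 = 13/3 → (-2/3, -26/3)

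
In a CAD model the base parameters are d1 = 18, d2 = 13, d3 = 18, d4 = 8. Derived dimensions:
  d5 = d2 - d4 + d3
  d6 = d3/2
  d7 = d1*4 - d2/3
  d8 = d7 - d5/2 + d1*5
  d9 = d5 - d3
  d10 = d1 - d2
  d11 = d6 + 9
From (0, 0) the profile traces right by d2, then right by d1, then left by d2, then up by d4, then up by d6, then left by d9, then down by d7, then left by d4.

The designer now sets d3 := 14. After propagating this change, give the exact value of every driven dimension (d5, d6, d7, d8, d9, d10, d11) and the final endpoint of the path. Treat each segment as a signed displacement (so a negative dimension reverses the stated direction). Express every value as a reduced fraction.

Apply edit: d3 := 14
  d5 = d2 - d4 + d3 = 19
  d6 = d3/2 = 7
  d7 = d1*4 - d2/3 = 203/3
  d8 = d7 - d5/2 + d1*5 = 889/6
  d9 = d5 - d3 = 5
  d10 = d1 - d2 = 5
  d11 = d6 + 9 = 16
Walk from origin (0, 0):
  seg 1: right by d2 = 13 → (13, 0)
  seg 2: right by d1 = 18 → (31, 0)
  seg 3: left by d2 = 13 → (18, 0)
  seg 4: up by d4 = 8 → (18, 8)
  seg 5: up by d6 = 7 → (18, 15)
  seg 6: left by d9 = 5 → (13, 15)
  seg 7: down by d7 = 203/3 → (13, -158/3)
  seg 8: left by d4 = 8 → (5, -158/3)

d5 = 19
d6 = 7
d7 = 203/3
d8 = 889/6
d9 = 5
d10 = 5
d11 = 16
endpoint = (5, -158/3)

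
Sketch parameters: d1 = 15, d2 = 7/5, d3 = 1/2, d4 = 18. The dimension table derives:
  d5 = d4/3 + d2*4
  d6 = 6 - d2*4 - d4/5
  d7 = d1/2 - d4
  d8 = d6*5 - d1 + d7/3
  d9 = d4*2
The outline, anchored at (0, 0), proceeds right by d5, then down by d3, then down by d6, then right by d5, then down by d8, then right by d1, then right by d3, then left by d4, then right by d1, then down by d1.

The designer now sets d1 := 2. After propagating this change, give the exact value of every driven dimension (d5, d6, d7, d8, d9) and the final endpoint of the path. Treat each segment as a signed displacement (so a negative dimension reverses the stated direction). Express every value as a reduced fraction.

Apply edit: d1 := 2
  d5 = d4/3 + d2*4 = 58/5
  d6 = 6 - d2*4 - d4/5 = -16/5
  d7 = d1/2 - d4 = -17
  d8 = d6*5 - d1 + d7/3 = -71/3
  d9 = d4*2 = 36
Walk from origin (0, 0):
  seg 1: right by d5 = 58/5 → (58/5, 0)
  seg 2: down by d3 = 1/2 → (58/5, -1/2)
  seg 3: down by d6 = -16/5 → (58/5, 27/10)
  seg 4: right by d5 = 58/5 → (116/5, 27/10)
  seg 5: down by d8 = -71/3 → (116/5, 791/30)
  seg 6: right by d1 = 2 → (126/5, 791/30)
  seg 7: right by d3 = 1/2 → (257/10, 791/30)
  seg 8: left by d4 = 18 → (77/10, 791/30)
  seg 9: right by d1 = 2 → (97/10, 791/30)
  seg 10: down by d1 = 2 → (97/10, 731/30)

d5 = 58/5
d6 = -16/5
d7 = -17
d8 = -71/3
d9 = 36
endpoint = (97/10, 731/30)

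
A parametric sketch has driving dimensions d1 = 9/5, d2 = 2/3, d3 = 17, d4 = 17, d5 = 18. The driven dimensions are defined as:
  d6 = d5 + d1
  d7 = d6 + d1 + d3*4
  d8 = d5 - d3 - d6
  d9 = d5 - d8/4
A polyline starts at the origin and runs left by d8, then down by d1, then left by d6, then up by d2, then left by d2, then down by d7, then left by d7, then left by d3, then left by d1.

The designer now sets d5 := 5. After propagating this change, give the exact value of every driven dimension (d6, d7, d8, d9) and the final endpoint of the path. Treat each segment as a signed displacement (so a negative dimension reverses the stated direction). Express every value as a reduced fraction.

Apply edit: d5 := 5
  d6 = d5 + d1 = 34/5
  d7 = d6 + d1 + d3*4 = 383/5
  d8 = d5 - d3 - d6 = -94/5
  d9 = d5 - d8/4 = 97/10
Walk from origin (0, 0):
  seg 1: left by d8 = -94/5 → (94/5, 0)
  seg 2: down by d1 = 9/5 → (94/5, -9/5)
  seg 3: left by d6 = 34/5 → (12, -9/5)
  seg 4: up by d2 = 2/3 → (12, -17/15)
  seg 5: left by d2 = 2/3 → (34/3, -17/15)
  seg 6: down by d7 = 383/5 → (34/3, -1166/15)
  seg 7: left by d7 = 383/5 → (-979/15, -1166/15)
  seg 8: left by d3 = 17 → (-1234/15, -1166/15)
  seg 9: left by d1 = 9/5 → (-1261/15, -1166/15)

d6 = 34/5
d7 = 383/5
d8 = -94/5
d9 = 97/10
endpoint = (-1261/15, -1166/15)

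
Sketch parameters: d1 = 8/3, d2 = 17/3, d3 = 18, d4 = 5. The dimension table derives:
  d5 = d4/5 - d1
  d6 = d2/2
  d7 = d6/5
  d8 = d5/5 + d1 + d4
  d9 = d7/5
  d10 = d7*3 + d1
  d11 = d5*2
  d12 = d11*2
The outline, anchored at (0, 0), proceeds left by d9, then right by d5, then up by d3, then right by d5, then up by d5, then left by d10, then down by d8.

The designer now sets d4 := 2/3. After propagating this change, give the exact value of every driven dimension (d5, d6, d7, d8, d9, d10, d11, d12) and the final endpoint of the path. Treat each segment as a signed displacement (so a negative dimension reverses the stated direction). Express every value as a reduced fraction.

d5 = -38/15
d6 = 17/6
d7 = 17/30
d8 = 212/75
d9 = 17/150
d10 = 131/30
d11 = -76/15
d12 = -152/15
endpoint = (-716/75, 316/25)

Apply edit: d4 := 2/3
  d5 = d4/5 - d1 = -38/15
  d6 = d2/2 = 17/6
  d7 = d6/5 = 17/30
  d8 = d5/5 + d1 + d4 = 212/75
  d9 = d7/5 = 17/150
  d10 = d7*3 + d1 = 131/30
  d11 = d5*2 = -76/15
  d12 = d11*2 = -152/15
Walk from origin (0, 0):
  seg 1: left by d9 = 17/150 → (-17/150, 0)
  seg 2: right by d5 = -38/15 → (-397/150, 0)
  seg 3: up by d3 = 18 → (-397/150, 18)
  seg 4: right by d5 = -38/15 → (-259/50, 18)
  seg 5: up by d5 = -38/15 → (-259/50, 232/15)
  seg 6: left by d10 = 131/30 → (-716/75, 232/15)
  seg 7: down by d8 = 212/75 → (-716/75, 316/25)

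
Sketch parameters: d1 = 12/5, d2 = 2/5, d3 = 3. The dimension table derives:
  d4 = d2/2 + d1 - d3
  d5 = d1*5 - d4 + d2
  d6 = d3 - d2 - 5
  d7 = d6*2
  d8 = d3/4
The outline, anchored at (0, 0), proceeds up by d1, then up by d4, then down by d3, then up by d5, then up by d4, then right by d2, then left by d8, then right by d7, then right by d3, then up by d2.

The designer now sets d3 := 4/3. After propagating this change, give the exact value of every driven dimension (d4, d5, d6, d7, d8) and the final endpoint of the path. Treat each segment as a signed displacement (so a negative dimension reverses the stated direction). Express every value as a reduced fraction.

d4 = 19/15
d5 = 167/15
d6 = -61/15
d7 = -122/15
d8 = 1/3
endpoint = (-101/15, 227/15)

Apply edit: d3 := 4/3
  d4 = d2/2 + d1 - d3 = 19/15
  d5 = d1*5 - d4 + d2 = 167/15
  d6 = d3 - d2 - 5 = -61/15
  d7 = d6*2 = -122/15
  d8 = d3/4 = 1/3
Walk from origin (0, 0):
  seg 1: up by d1 = 12/5 → (0, 12/5)
  seg 2: up by d4 = 19/15 → (0, 11/3)
  seg 3: down by d3 = 4/3 → (0, 7/3)
  seg 4: up by d5 = 167/15 → (0, 202/15)
  seg 5: up by d4 = 19/15 → (0, 221/15)
  seg 6: right by d2 = 2/5 → (2/5, 221/15)
  seg 7: left by d8 = 1/3 → (1/15, 221/15)
  seg 8: right by d7 = -122/15 → (-121/15, 221/15)
  seg 9: right by d3 = 4/3 → (-101/15, 221/15)
  seg 10: up by d2 = 2/5 → (-101/15, 227/15)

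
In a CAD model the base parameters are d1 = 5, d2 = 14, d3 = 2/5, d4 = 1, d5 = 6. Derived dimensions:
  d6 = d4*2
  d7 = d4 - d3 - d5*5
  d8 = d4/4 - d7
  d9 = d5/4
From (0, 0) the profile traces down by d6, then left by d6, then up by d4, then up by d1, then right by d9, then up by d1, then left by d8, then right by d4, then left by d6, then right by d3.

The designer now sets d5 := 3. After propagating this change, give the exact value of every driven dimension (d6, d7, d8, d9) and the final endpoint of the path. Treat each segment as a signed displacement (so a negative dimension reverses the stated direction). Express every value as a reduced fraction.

d6 = 2
d7 = -72/5
d8 = 293/20
d9 = 3/4
endpoint = (-33/2, 9)

Apply edit: d5 := 3
  d6 = d4*2 = 2
  d7 = d4 - d3 - d5*5 = -72/5
  d8 = d4/4 - d7 = 293/20
  d9 = d5/4 = 3/4
Walk from origin (0, 0):
  seg 1: down by d6 = 2 → (0, -2)
  seg 2: left by d6 = 2 → (-2, -2)
  seg 3: up by d4 = 1 → (-2, -1)
  seg 4: up by d1 = 5 → (-2, 4)
  seg 5: right by d9 = 3/4 → (-5/4, 4)
  seg 6: up by d1 = 5 → (-5/4, 9)
  seg 7: left by d8 = 293/20 → (-159/10, 9)
  seg 8: right by d4 = 1 → (-149/10, 9)
  seg 9: left by d6 = 2 → (-169/10, 9)
  seg 10: right by d3 = 2/5 → (-33/2, 9)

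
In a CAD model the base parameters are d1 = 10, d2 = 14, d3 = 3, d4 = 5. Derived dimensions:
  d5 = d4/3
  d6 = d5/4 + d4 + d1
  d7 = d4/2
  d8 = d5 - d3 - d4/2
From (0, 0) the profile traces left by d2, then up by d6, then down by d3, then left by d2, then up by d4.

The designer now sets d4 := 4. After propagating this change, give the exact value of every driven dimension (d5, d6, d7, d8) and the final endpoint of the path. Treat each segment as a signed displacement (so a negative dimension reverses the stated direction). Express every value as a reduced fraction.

Apply edit: d4 := 4
  d5 = d4/3 = 4/3
  d6 = d5/4 + d4 + d1 = 43/3
  d7 = d4/2 = 2
  d8 = d5 - d3 - d4/2 = -11/3
Walk from origin (0, 0):
  seg 1: left by d2 = 14 → (-14, 0)
  seg 2: up by d6 = 43/3 → (-14, 43/3)
  seg 3: down by d3 = 3 → (-14, 34/3)
  seg 4: left by d2 = 14 → (-28, 34/3)
  seg 5: up by d4 = 4 → (-28, 46/3)

d5 = 4/3
d6 = 43/3
d7 = 2
d8 = -11/3
endpoint = (-28, 46/3)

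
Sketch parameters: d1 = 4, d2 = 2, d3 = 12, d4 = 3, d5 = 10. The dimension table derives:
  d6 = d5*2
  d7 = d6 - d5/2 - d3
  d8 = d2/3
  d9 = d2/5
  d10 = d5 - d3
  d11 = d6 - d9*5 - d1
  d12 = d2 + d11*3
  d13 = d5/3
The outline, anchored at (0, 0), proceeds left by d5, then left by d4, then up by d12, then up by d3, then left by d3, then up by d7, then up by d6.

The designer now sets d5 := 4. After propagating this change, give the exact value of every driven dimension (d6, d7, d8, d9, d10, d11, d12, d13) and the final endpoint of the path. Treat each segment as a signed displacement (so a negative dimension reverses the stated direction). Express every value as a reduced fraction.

Apply edit: d5 := 4
  d6 = d5*2 = 8
  d7 = d6 - d5/2 - d3 = -6
  d8 = d2/3 = 2/3
  d9 = d2/5 = 2/5
  d10 = d5 - d3 = -8
  d11 = d6 - d9*5 - d1 = 2
  d12 = d2 + d11*3 = 8
  d13 = d5/3 = 4/3
Walk from origin (0, 0):
  seg 1: left by d5 = 4 → (-4, 0)
  seg 2: left by d4 = 3 → (-7, 0)
  seg 3: up by d12 = 8 → (-7, 8)
  seg 4: up by d3 = 12 → (-7, 20)
  seg 5: left by d3 = 12 → (-19, 20)
  seg 6: up by d7 = -6 → (-19, 14)
  seg 7: up by d6 = 8 → (-19, 22)

d6 = 8
d7 = -6
d8 = 2/3
d9 = 2/5
d10 = -8
d11 = 2
d12 = 8
d13 = 4/3
endpoint = (-19, 22)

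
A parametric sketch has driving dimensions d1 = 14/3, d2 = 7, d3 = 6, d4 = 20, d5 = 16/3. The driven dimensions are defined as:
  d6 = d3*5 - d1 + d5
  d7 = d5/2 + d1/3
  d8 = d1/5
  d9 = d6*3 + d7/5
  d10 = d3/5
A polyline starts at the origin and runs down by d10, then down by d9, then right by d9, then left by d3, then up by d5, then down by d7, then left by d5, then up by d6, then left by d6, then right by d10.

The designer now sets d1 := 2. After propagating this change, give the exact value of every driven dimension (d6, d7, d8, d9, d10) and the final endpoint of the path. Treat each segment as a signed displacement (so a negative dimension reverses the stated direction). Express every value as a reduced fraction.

d6 = 100/3
d7 = 10/3
d8 = 2/5
d9 = 302/3
d10 = 6/5
endpoint = (286/5, -998/15)

Apply edit: d1 := 2
  d6 = d3*5 - d1 + d5 = 100/3
  d7 = d5/2 + d1/3 = 10/3
  d8 = d1/5 = 2/5
  d9 = d6*3 + d7/5 = 302/3
  d10 = d3/5 = 6/5
Walk from origin (0, 0):
  seg 1: down by d10 = 6/5 → (0, -6/5)
  seg 2: down by d9 = 302/3 → (0, -1528/15)
  seg 3: right by d9 = 302/3 → (302/3, -1528/15)
  seg 4: left by d3 = 6 → (284/3, -1528/15)
  seg 5: up by d5 = 16/3 → (284/3, -1448/15)
  seg 6: down by d7 = 10/3 → (284/3, -1498/15)
  seg 7: left by d5 = 16/3 → (268/3, -1498/15)
  seg 8: up by d6 = 100/3 → (268/3, -998/15)
  seg 9: left by d6 = 100/3 → (56, -998/15)
  seg 10: right by d10 = 6/5 → (286/5, -998/15)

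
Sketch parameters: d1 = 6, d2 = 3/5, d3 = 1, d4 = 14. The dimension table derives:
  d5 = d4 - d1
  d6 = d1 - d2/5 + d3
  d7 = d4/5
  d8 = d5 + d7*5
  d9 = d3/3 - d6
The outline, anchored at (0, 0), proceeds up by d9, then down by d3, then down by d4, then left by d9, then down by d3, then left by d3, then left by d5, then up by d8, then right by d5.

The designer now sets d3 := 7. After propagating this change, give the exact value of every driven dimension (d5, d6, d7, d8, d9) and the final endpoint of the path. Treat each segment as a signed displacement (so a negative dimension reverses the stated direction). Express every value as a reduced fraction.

Apply edit: d3 := 7
  d5 = d4 - d1 = 8
  d6 = d1 - d2/5 + d3 = 322/25
  d7 = d4/5 = 14/5
  d8 = d5 + d7*5 = 22
  d9 = d3/3 - d6 = -791/75
Walk from origin (0, 0):
  seg 1: up by d9 = -791/75 → (0, -791/75)
  seg 2: down by d3 = 7 → (0, -1316/75)
  seg 3: down by d4 = 14 → (0, -2366/75)
  seg 4: left by d9 = -791/75 → (791/75, -2366/75)
  seg 5: down by d3 = 7 → (791/75, -2891/75)
  seg 6: left by d3 = 7 → (266/75, -2891/75)
  seg 7: left by d5 = 8 → (-334/75, -2891/75)
  seg 8: up by d8 = 22 → (-334/75, -1241/75)
  seg 9: right by d5 = 8 → (266/75, -1241/75)

d5 = 8
d6 = 322/25
d7 = 14/5
d8 = 22
d9 = -791/75
endpoint = (266/75, -1241/75)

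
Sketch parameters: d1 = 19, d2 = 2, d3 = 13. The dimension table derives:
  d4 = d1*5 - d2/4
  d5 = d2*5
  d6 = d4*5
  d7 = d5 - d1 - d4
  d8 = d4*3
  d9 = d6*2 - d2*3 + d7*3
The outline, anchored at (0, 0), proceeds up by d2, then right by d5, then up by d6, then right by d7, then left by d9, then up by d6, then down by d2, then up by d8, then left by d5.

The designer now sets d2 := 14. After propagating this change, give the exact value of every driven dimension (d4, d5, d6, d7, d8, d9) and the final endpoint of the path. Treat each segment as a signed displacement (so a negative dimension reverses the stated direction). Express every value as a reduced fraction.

d4 = 183/2
d5 = 70
d6 = 915/2
d7 = -81/2
d8 = 549/2
d9 = 1503/2
endpoint = (-792, 2379/2)

Apply edit: d2 := 14
  d4 = d1*5 - d2/4 = 183/2
  d5 = d2*5 = 70
  d6 = d4*5 = 915/2
  d7 = d5 - d1 - d4 = -81/2
  d8 = d4*3 = 549/2
  d9 = d6*2 - d2*3 + d7*3 = 1503/2
Walk from origin (0, 0):
  seg 1: up by d2 = 14 → (0, 14)
  seg 2: right by d5 = 70 → (70, 14)
  seg 3: up by d6 = 915/2 → (70, 943/2)
  seg 4: right by d7 = -81/2 → (59/2, 943/2)
  seg 5: left by d9 = 1503/2 → (-722, 943/2)
  seg 6: up by d6 = 915/2 → (-722, 929)
  seg 7: down by d2 = 14 → (-722, 915)
  seg 8: up by d8 = 549/2 → (-722, 2379/2)
  seg 9: left by d5 = 70 → (-792, 2379/2)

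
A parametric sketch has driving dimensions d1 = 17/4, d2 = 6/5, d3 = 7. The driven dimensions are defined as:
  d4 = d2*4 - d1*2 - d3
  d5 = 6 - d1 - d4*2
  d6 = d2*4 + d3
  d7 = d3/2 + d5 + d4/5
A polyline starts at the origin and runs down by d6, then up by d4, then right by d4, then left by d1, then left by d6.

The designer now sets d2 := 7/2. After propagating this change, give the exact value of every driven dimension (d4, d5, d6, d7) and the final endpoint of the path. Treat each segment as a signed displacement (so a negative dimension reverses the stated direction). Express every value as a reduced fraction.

d4 = -3/2
d5 = 19/4
d6 = 21
d7 = 159/20
endpoint = (-107/4, -45/2)

Apply edit: d2 := 7/2
  d4 = d2*4 - d1*2 - d3 = -3/2
  d5 = 6 - d1 - d4*2 = 19/4
  d6 = d2*4 + d3 = 21
  d7 = d3/2 + d5 + d4/5 = 159/20
Walk from origin (0, 0):
  seg 1: down by d6 = 21 → (0, -21)
  seg 2: up by d4 = -3/2 → (0, -45/2)
  seg 3: right by d4 = -3/2 → (-3/2, -45/2)
  seg 4: left by d1 = 17/4 → (-23/4, -45/2)
  seg 5: left by d6 = 21 → (-107/4, -45/2)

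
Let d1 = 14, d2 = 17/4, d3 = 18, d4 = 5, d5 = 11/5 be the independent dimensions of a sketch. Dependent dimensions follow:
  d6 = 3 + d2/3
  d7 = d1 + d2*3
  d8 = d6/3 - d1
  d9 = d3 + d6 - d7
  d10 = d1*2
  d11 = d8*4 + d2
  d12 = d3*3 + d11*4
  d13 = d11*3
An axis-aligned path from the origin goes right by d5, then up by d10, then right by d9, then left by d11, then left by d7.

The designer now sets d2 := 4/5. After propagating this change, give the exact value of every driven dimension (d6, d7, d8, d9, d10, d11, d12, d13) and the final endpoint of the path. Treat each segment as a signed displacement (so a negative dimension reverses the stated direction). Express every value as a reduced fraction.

d6 = 49/15
d7 = 82/5
d8 = -581/45
d9 = 73/15
d10 = 28
d11 = -2288/45
d12 = -6722/45
d13 = -2288/15
endpoint = (1868/45, 28)

Apply edit: d2 := 4/5
  d6 = 3 + d2/3 = 49/15
  d7 = d1 + d2*3 = 82/5
  d8 = d6/3 - d1 = -581/45
  d9 = d3 + d6 - d7 = 73/15
  d10 = d1*2 = 28
  d11 = d8*4 + d2 = -2288/45
  d12 = d3*3 + d11*4 = -6722/45
  d13 = d11*3 = -2288/15
Walk from origin (0, 0):
  seg 1: right by d5 = 11/5 → (11/5, 0)
  seg 2: up by d10 = 28 → (11/5, 28)
  seg 3: right by d9 = 73/15 → (106/15, 28)
  seg 4: left by d11 = -2288/45 → (2606/45, 28)
  seg 5: left by d7 = 82/5 → (1868/45, 28)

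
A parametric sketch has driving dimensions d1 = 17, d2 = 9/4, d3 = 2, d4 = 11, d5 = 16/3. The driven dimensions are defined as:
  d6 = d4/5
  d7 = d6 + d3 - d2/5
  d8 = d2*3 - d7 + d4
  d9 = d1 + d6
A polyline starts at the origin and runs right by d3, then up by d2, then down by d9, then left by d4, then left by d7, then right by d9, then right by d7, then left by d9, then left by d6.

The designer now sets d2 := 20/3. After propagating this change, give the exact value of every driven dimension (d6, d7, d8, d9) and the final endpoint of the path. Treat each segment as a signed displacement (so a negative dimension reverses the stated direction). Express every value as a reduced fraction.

d6 = 11/5
d7 = 43/15
d8 = 422/15
d9 = 96/5
endpoint = (-56/5, -188/15)

Apply edit: d2 := 20/3
  d6 = d4/5 = 11/5
  d7 = d6 + d3 - d2/5 = 43/15
  d8 = d2*3 - d7 + d4 = 422/15
  d9 = d1 + d6 = 96/5
Walk from origin (0, 0):
  seg 1: right by d3 = 2 → (2, 0)
  seg 2: up by d2 = 20/3 → (2, 20/3)
  seg 3: down by d9 = 96/5 → (2, -188/15)
  seg 4: left by d4 = 11 → (-9, -188/15)
  seg 5: left by d7 = 43/15 → (-178/15, -188/15)
  seg 6: right by d9 = 96/5 → (22/3, -188/15)
  seg 7: right by d7 = 43/15 → (51/5, -188/15)
  seg 8: left by d9 = 96/5 → (-9, -188/15)
  seg 9: left by d6 = 11/5 → (-56/5, -188/15)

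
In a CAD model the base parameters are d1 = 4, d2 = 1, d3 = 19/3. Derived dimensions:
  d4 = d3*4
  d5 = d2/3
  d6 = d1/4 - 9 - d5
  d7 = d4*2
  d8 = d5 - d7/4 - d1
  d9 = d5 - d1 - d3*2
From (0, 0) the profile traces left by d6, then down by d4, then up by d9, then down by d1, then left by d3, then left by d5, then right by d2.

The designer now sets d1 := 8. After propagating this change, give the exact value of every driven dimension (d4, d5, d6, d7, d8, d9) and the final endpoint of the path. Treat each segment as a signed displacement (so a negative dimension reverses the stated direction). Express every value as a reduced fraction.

Apply edit: d1 := 8
  d4 = d3*4 = 76/3
  d5 = d2/3 = 1/3
  d6 = d1/4 - 9 - d5 = -22/3
  d7 = d4*2 = 152/3
  d8 = d5 - d7/4 - d1 = -61/3
  d9 = d5 - d1 - d3*2 = -61/3
Walk from origin (0, 0):
  seg 1: left by d6 = -22/3 → (22/3, 0)
  seg 2: down by d4 = 76/3 → (22/3, -76/3)
  seg 3: up by d9 = -61/3 → (22/3, -137/3)
  seg 4: down by d1 = 8 → (22/3, -161/3)
  seg 5: left by d3 = 19/3 → (1, -161/3)
  seg 6: left by d5 = 1/3 → (2/3, -161/3)
  seg 7: right by d2 = 1 → (5/3, -161/3)

d4 = 76/3
d5 = 1/3
d6 = -22/3
d7 = 152/3
d8 = -61/3
d9 = -61/3
endpoint = (5/3, -161/3)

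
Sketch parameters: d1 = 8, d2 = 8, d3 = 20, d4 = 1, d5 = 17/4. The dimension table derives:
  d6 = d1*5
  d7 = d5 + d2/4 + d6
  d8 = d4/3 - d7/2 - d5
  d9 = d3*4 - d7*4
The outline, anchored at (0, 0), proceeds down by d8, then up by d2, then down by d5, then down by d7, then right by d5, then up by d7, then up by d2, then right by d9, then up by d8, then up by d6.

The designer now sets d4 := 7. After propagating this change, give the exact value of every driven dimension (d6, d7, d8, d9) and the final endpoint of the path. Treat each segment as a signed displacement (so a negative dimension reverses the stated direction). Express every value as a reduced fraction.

d6 = 40
d7 = 185/4
d8 = -601/24
d9 = -105
endpoint = (-403/4, 207/4)

Apply edit: d4 := 7
  d6 = d1*5 = 40
  d7 = d5 + d2/4 + d6 = 185/4
  d8 = d4/3 - d7/2 - d5 = -601/24
  d9 = d3*4 - d7*4 = -105
Walk from origin (0, 0):
  seg 1: down by d8 = -601/24 → (0, 601/24)
  seg 2: up by d2 = 8 → (0, 793/24)
  seg 3: down by d5 = 17/4 → (0, 691/24)
  seg 4: down by d7 = 185/4 → (0, -419/24)
  seg 5: right by d5 = 17/4 → (17/4, -419/24)
  seg 6: up by d7 = 185/4 → (17/4, 691/24)
  seg 7: up by d2 = 8 → (17/4, 883/24)
  seg 8: right by d9 = -105 → (-403/4, 883/24)
  seg 9: up by d8 = -601/24 → (-403/4, 47/4)
  seg 10: up by d6 = 40 → (-403/4, 207/4)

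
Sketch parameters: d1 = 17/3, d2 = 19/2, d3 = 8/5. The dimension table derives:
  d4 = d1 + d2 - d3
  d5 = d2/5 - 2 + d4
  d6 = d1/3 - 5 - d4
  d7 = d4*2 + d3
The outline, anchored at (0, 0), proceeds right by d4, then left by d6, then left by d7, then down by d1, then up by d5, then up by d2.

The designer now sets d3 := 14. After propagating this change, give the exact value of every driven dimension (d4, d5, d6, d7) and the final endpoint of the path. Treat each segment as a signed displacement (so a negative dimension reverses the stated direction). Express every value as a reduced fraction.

Apply edit: d3 := 14
  d4 = d1 + d2 - d3 = 7/6
  d5 = d2/5 - 2 + d4 = 16/15
  d6 = d1/3 - 5 - d4 = -77/18
  d7 = d4*2 + d3 = 49/3
Walk from origin (0, 0):
  seg 1: right by d4 = 7/6 → (7/6, 0)
  seg 2: left by d6 = -77/18 → (49/9, 0)
  seg 3: left by d7 = 49/3 → (-98/9, 0)
  seg 4: down by d1 = 17/3 → (-98/9, -17/3)
  seg 5: up by d5 = 16/15 → (-98/9, -23/5)
  seg 6: up by d2 = 19/2 → (-98/9, 49/10)

d4 = 7/6
d5 = 16/15
d6 = -77/18
d7 = 49/3
endpoint = (-98/9, 49/10)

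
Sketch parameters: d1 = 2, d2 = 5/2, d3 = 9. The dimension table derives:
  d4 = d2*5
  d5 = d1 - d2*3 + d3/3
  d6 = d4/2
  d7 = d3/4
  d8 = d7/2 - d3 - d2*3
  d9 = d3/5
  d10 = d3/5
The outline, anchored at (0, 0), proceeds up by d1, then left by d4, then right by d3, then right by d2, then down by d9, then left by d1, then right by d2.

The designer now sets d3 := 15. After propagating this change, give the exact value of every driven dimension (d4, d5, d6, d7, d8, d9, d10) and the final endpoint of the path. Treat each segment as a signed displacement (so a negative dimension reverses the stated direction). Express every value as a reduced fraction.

Apply edit: d3 := 15
  d4 = d2*5 = 25/2
  d5 = d1 - d2*3 + d3/3 = -1/2
  d6 = d4/2 = 25/4
  d7 = d3/4 = 15/4
  d8 = d7/2 - d3 - d2*3 = -165/8
  d9 = d3/5 = 3
  d10 = d3/5 = 3
Walk from origin (0, 0):
  seg 1: up by d1 = 2 → (0, 2)
  seg 2: left by d4 = 25/2 → (-25/2, 2)
  seg 3: right by d3 = 15 → (5/2, 2)
  seg 4: right by d2 = 5/2 → (5, 2)
  seg 5: down by d9 = 3 → (5, -1)
  seg 6: left by d1 = 2 → (3, -1)
  seg 7: right by d2 = 5/2 → (11/2, -1)

d4 = 25/2
d5 = -1/2
d6 = 25/4
d7 = 15/4
d8 = -165/8
d9 = 3
d10 = 3
endpoint = (11/2, -1)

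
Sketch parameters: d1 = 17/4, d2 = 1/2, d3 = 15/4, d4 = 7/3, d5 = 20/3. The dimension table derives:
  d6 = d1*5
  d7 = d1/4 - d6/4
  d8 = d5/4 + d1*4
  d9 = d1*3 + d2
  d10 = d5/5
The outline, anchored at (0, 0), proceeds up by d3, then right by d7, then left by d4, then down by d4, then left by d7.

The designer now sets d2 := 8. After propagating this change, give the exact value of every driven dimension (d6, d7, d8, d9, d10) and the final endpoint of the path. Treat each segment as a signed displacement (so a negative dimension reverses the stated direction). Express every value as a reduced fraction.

d6 = 85/4
d7 = -17/4
d8 = 56/3
d9 = 83/4
d10 = 4/3
endpoint = (-7/3, 17/12)

Apply edit: d2 := 8
  d6 = d1*5 = 85/4
  d7 = d1/4 - d6/4 = -17/4
  d8 = d5/4 + d1*4 = 56/3
  d9 = d1*3 + d2 = 83/4
  d10 = d5/5 = 4/3
Walk from origin (0, 0):
  seg 1: up by d3 = 15/4 → (0, 15/4)
  seg 2: right by d7 = -17/4 → (-17/4, 15/4)
  seg 3: left by d4 = 7/3 → (-79/12, 15/4)
  seg 4: down by d4 = 7/3 → (-79/12, 17/12)
  seg 5: left by d7 = -17/4 → (-7/3, 17/12)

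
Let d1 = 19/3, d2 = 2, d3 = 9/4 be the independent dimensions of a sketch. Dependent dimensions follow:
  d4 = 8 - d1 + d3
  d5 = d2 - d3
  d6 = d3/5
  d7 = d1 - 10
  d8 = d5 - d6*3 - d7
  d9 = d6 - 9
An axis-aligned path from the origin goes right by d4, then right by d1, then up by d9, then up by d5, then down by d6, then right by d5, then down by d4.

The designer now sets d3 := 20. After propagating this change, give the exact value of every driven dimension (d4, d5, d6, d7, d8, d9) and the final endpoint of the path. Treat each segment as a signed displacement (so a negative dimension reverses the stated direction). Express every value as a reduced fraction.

d4 = 65/3
d5 = -18
d6 = 4
d7 = -11/3
d8 = -79/3
d9 = -5
endpoint = (10, -146/3)

Apply edit: d3 := 20
  d4 = 8 - d1 + d3 = 65/3
  d5 = d2 - d3 = -18
  d6 = d3/5 = 4
  d7 = d1 - 10 = -11/3
  d8 = d5 - d6*3 - d7 = -79/3
  d9 = d6 - 9 = -5
Walk from origin (0, 0):
  seg 1: right by d4 = 65/3 → (65/3, 0)
  seg 2: right by d1 = 19/3 → (28, 0)
  seg 3: up by d9 = -5 → (28, -5)
  seg 4: up by d5 = -18 → (28, -23)
  seg 5: down by d6 = 4 → (28, -27)
  seg 6: right by d5 = -18 → (10, -27)
  seg 7: down by d4 = 65/3 → (10, -146/3)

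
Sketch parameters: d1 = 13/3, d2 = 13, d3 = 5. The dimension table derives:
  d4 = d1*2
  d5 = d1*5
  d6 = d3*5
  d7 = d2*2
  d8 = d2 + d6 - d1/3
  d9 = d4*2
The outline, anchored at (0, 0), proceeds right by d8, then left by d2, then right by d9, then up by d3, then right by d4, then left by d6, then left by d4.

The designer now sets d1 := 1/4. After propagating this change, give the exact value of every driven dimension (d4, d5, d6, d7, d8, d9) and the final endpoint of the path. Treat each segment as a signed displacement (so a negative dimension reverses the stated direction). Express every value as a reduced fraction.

d4 = 1/2
d5 = 5/4
d6 = 25
d7 = 26
d8 = 455/12
d9 = 1
endpoint = (11/12, 5)

Apply edit: d1 := 1/4
  d4 = d1*2 = 1/2
  d5 = d1*5 = 5/4
  d6 = d3*5 = 25
  d7 = d2*2 = 26
  d8 = d2 + d6 - d1/3 = 455/12
  d9 = d4*2 = 1
Walk from origin (0, 0):
  seg 1: right by d8 = 455/12 → (455/12, 0)
  seg 2: left by d2 = 13 → (299/12, 0)
  seg 3: right by d9 = 1 → (311/12, 0)
  seg 4: up by d3 = 5 → (311/12, 5)
  seg 5: right by d4 = 1/2 → (317/12, 5)
  seg 6: left by d6 = 25 → (17/12, 5)
  seg 7: left by d4 = 1/2 → (11/12, 5)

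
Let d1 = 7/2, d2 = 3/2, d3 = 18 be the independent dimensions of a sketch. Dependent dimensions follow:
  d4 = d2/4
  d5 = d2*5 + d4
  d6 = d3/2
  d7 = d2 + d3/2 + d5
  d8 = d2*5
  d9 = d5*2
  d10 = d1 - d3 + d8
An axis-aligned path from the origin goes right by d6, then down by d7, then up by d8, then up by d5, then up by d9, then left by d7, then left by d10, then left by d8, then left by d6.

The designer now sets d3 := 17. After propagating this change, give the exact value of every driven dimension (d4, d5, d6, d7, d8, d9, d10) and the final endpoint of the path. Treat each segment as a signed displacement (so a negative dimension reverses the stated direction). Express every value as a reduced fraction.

Apply edit: d3 := 17
  d4 = d2/4 = 3/8
  d5 = d2*5 + d4 = 63/8
  d6 = d3/2 = 17/2
  d7 = d2 + d3/2 + d5 = 143/8
  d8 = d2*5 = 15/2
  d9 = d5*2 = 63/4
  d10 = d1 - d3 + d8 = -6
Walk from origin (0, 0):
  seg 1: right by d6 = 17/2 → (17/2, 0)
  seg 2: down by d7 = 143/8 → (17/2, -143/8)
  seg 3: up by d8 = 15/2 → (17/2, -83/8)
  seg 4: up by d5 = 63/8 → (17/2, -5/2)
  seg 5: up by d9 = 63/4 → (17/2, 53/4)
  seg 6: left by d7 = 143/8 → (-75/8, 53/4)
  seg 7: left by d10 = -6 → (-27/8, 53/4)
  seg 8: left by d8 = 15/2 → (-87/8, 53/4)
  seg 9: left by d6 = 17/2 → (-155/8, 53/4)

d4 = 3/8
d5 = 63/8
d6 = 17/2
d7 = 143/8
d8 = 15/2
d9 = 63/4
d10 = -6
endpoint = (-155/8, 53/4)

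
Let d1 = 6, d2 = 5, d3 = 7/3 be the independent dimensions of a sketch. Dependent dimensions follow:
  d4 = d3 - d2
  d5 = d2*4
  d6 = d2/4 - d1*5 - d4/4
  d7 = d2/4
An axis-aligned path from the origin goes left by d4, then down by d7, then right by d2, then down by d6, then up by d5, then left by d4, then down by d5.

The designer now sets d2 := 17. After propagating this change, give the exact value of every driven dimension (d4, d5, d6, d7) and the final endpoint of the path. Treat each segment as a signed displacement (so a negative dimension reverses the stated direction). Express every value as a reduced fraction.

d4 = -44/3
d5 = 68
d6 = -265/12
d7 = 17/4
endpoint = (139/3, 107/6)

Apply edit: d2 := 17
  d4 = d3 - d2 = -44/3
  d5 = d2*4 = 68
  d6 = d2/4 - d1*5 - d4/4 = -265/12
  d7 = d2/4 = 17/4
Walk from origin (0, 0):
  seg 1: left by d4 = -44/3 → (44/3, 0)
  seg 2: down by d7 = 17/4 → (44/3, -17/4)
  seg 3: right by d2 = 17 → (95/3, -17/4)
  seg 4: down by d6 = -265/12 → (95/3, 107/6)
  seg 5: up by d5 = 68 → (95/3, 515/6)
  seg 6: left by d4 = -44/3 → (139/3, 515/6)
  seg 7: down by d5 = 68 → (139/3, 107/6)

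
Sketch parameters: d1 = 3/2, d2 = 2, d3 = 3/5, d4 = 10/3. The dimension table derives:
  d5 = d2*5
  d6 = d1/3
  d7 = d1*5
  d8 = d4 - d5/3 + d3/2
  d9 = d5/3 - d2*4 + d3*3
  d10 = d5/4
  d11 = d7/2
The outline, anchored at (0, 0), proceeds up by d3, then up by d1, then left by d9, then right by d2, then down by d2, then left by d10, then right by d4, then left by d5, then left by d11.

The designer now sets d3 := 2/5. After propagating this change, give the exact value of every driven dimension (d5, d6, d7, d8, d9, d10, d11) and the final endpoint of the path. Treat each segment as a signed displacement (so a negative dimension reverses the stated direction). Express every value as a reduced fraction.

Apply edit: d3 := 2/5
  d5 = d2*5 = 10
  d6 = d1/3 = 1/2
  d7 = d1*5 = 15/2
  d8 = d4 - d5/3 + d3/2 = 1/5
  d9 = d5/3 - d2*4 + d3*3 = -52/15
  d10 = d5/4 = 5/2
  d11 = d7/2 = 15/4
Walk from origin (0, 0):
  seg 1: up by d3 = 2/5 → (0, 2/5)
  seg 2: up by d1 = 3/2 → (0, 19/10)
  seg 3: left by d9 = -52/15 → (52/15, 19/10)
  seg 4: right by d2 = 2 → (82/15, 19/10)
  seg 5: down by d2 = 2 → (82/15, -1/10)
  seg 6: left by d10 = 5/2 → (89/30, -1/10)
  seg 7: right by d4 = 10/3 → (63/10, -1/10)
  seg 8: left by d5 = 10 → (-37/10, -1/10)
  seg 9: left by d11 = 15/4 → (-149/20, -1/10)

d5 = 10
d6 = 1/2
d7 = 15/2
d8 = 1/5
d9 = -52/15
d10 = 5/2
d11 = 15/4
endpoint = (-149/20, -1/10)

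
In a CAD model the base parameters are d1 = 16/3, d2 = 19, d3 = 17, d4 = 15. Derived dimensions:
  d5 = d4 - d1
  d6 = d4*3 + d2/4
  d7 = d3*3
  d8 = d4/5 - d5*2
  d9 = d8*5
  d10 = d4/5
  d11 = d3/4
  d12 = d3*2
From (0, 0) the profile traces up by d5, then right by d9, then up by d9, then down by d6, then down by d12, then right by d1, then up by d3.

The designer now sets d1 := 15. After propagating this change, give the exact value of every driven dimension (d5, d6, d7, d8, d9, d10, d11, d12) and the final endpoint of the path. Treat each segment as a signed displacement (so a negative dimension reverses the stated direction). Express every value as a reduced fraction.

d5 = 0
d6 = 199/4
d7 = 51
d8 = 3
d9 = 15
d10 = 3
d11 = 17/4
d12 = 34
endpoint = (30, -207/4)

Apply edit: d1 := 15
  d5 = d4 - d1 = 0
  d6 = d4*3 + d2/4 = 199/4
  d7 = d3*3 = 51
  d8 = d4/5 - d5*2 = 3
  d9 = d8*5 = 15
  d10 = d4/5 = 3
  d11 = d3/4 = 17/4
  d12 = d3*2 = 34
Walk from origin (0, 0):
  seg 1: up by d5 = 0 → (0, 0)
  seg 2: right by d9 = 15 → (15, 0)
  seg 3: up by d9 = 15 → (15, 15)
  seg 4: down by d6 = 199/4 → (15, -139/4)
  seg 5: down by d12 = 34 → (15, -275/4)
  seg 6: right by d1 = 15 → (30, -275/4)
  seg 7: up by d3 = 17 → (30, -207/4)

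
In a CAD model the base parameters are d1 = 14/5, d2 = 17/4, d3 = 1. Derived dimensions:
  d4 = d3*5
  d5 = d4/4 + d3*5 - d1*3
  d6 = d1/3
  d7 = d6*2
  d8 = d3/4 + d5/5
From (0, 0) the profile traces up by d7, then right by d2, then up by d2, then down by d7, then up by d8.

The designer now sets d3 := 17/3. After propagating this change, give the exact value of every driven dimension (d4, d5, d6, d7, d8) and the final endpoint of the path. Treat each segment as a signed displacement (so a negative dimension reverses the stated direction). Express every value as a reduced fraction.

d4 = 85/3
d5 = 1621/60
d6 = 14/15
d7 = 28/15
d8 = 341/50
endpoint = (17/4, 1107/100)

Apply edit: d3 := 17/3
  d4 = d3*5 = 85/3
  d5 = d4/4 + d3*5 - d1*3 = 1621/60
  d6 = d1/3 = 14/15
  d7 = d6*2 = 28/15
  d8 = d3/4 + d5/5 = 341/50
Walk from origin (0, 0):
  seg 1: up by d7 = 28/15 → (0, 28/15)
  seg 2: right by d2 = 17/4 → (17/4, 28/15)
  seg 3: up by d2 = 17/4 → (17/4, 367/60)
  seg 4: down by d7 = 28/15 → (17/4, 17/4)
  seg 5: up by d8 = 341/50 → (17/4, 1107/100)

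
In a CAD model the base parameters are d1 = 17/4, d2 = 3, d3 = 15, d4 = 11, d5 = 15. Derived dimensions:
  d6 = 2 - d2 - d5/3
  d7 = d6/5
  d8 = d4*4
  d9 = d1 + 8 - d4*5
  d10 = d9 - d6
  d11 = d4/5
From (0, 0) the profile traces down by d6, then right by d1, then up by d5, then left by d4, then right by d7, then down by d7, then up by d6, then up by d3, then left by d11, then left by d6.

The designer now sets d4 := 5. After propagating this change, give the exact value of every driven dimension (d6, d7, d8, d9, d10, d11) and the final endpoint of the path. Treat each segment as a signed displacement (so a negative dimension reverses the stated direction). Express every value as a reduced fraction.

d6 = -6
d7 = -6/5
d8 = 20
d9 = -51/4
d10 = -27/4
d11 = 1
endpoint = (61/20, 156/5)

Apply edit: d4 := 5
  d6 = 2 - d2 - d5/3 = -6
  d7 = d6/5 = -6/5
  d8 = d4*4 = 20
  d9 = d1 + 8 - d4*5 = -51/4
  d10 = d9 - d6 = -27/4
  d11 = d4/5 = 1
Walk from origin (0, 0):
  seg 1: down by d6 = -6 → (0, 6)
  seg 2: right by d1 = 17/4 → (17/4, 6)
  seg 3: up by d5 = 15 → (17/4, 21)
  seg 4: left by d4 = 5 → (-3/4, 21)
  seg 5: right by d7 = -6/5 → (-39/20, 21)
  seg 6: down by d7 = -6/5 → (-39/20, 111/5)
  seg 7: up by d6 = -6 → (-39/20, 81/5)
  seg 8: up by d3 = 15 → (-39/20, 156/5)
  seg 9: left by d11 = 1 → (-59/20, 156/5)
  seg 10: left by d6 = -6 → (61/20, 156/5)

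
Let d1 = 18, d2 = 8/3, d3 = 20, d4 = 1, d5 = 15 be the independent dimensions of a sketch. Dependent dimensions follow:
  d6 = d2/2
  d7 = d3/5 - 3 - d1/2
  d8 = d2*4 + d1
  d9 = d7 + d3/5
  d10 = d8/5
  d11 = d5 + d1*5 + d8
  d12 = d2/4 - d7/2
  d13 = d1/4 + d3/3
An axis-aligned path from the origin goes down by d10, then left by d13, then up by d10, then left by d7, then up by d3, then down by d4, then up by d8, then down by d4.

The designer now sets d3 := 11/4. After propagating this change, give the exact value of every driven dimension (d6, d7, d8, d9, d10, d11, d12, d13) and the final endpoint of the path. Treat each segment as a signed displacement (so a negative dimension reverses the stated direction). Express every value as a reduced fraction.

Apply edit: d3 := 11/4
  d6 = d2/2 = 4/3
  d7 = d3/5 - 3 - d1/2 = -229/20
  d8 = d2*4 + d1 = 86/3
  d9 = d7 + d3/5 = -109/10
  d10 = d8/5 = 86/15
  d11 = d5 + d1*5 + d8 = 401/3
  d12 = d2/4 - d7/2 = 767/120
  d13 = d1/4 + d3/3 = 65/12
Walk from origin (0, 0):
  seg 1: down by d10 = 86/15 → (0, -86/15)
  seg 2: left by d13 = 65/12 → (-65/12, -86/15)
  seg 3: up by d10 = 86/15 → (-65/12, 0)
  seg 4: left by d7 = -229/20 → (181/30, 0)
  seg 5: up by d3 = 11/4 → (181/30, 11/4)
  seg 6: down by d4 = 1 → (181/30, 7/4)
  seg 7: up by d8 = 86/3 → (181/30, 365/12)
  seg 8: down by d4 = 1 → (181/30, 353/12)

d6 = 4/3
d7 = -229/20
d8 = 86/3
d9 = -109/10
d10 = 86/15
d11 = 401/3
d12 = 767/120
d13 = 65/12
endpoint = (181/30, 353/12)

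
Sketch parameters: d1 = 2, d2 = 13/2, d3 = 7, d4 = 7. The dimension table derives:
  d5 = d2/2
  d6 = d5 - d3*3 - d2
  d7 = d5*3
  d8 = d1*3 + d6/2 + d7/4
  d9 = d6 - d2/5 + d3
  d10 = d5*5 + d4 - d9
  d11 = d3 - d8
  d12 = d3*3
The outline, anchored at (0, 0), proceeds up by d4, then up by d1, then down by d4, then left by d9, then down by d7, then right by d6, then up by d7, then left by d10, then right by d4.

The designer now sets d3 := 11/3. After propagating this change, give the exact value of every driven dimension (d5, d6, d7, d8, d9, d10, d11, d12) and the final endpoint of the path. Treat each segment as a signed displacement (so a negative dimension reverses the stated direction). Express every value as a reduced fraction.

Apply edit: d3 := 11/3
  d5 = d2/2 = 13/4
  d6 = d5 - d3*3 - d2 = -57/4
  d7 = d5*3 = 39/4
  d8 = d1*3 + d6/2 + d7/4 = 21/16
  d9 = d6 - d2/5 + d3 = -713/60
  d10 = d5*5 + d4 - d9 = 527/15
  d11 = d3 - d8 = 113/48
  d12 = d3*3 = 11
Walk from origin (0, 0):
  seg 1: up by d4 = 7 → (0, 7)
  seg 2: up by d1 = 2 → (0, 9)
  seg 3: down by d4 = 7 → (0, 2)
  seg 4: left by d9 = -713/60 → (713/60, 2)
  seg 5: down by d7 = 39/4 → (713/60, -31/4)
  seg 6: right by d6 = -57/4 → (-71/30, -31/4)
  seg 7: up by d7 = 39/4 → (-71/30, 2)
  seg 8: left by d10 = 527/15 → (-75/2, 2)
  seg 9: right by d4 = 7 → (-61/2, 2)

d5 = 13/4
d6 = -57/4
d7 = 39/4
d8 = 21/16
d9 = -713/60
d10 = 527/15
d11 = 113/48
d12 = 11
endpoint = (-61/2, 2)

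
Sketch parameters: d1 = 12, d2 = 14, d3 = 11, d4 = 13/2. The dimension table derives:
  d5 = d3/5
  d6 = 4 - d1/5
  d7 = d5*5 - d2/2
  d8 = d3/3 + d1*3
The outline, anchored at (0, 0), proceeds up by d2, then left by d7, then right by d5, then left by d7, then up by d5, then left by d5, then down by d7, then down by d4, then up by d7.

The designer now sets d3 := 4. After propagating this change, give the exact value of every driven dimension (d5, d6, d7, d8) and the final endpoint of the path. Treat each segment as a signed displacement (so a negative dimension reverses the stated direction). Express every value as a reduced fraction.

Apply edit: d3 := 4
  d5 = d3/5 = 4/5
  d6 = 4 - d1/5 = 8/5
  d7 = d5*5 - d2/2 = -3
  d8 = d3/3 + d1*3 = 112/3
Walk from origin (0, 0):
  seg 1: up by d2 = 14 → (0, 14)
  seg 2: left by d7 = -3 → (3, 14)
  seg 3: right by d5 = 4/5 → (19/5, 14)
  seg 4: left by d7 = -3 → (34/5, 14)
  seg 5: up by d5 = 4/5 → (34/5, 74/5)
  seg 6: left by d5 = 4/5 → (6, 74/5)
  seg 7: down by d7 = -3 → (6, 89/5)
  seg 8: down by d4 = 13/2 → (6, 113/10)
  seg 9: up by d7 = -3 → (6, 83/10)

d5 = 4/5
d6 = 8/5
d7 = -3
d8 = 112/3
endpoint = (6, 83/10)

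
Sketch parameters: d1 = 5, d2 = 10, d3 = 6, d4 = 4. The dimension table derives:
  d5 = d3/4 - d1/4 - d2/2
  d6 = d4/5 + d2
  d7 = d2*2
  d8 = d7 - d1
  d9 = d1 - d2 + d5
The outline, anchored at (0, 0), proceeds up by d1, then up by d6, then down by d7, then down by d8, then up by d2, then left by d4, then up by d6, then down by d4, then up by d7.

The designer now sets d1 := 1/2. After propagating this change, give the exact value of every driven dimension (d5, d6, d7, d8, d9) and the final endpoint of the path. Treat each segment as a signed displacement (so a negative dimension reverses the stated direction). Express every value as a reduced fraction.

Apply edit: d1 := 1/2
  d5 = d3/4 - d1/4 - d2/2 = -29/8
  d6 = d4/5 + d2 = 54/5
  d7 = d2*2 = 20
  d8 = d7 - d1 = 39/2
  d9 = d1 - d2 + d5 = -105/8
Walk from origin (0, 0):
  seg 1: up by d1 = 1/2 → (0, 1/2)
  seg 2: up by d6 = 54/5 → (0, 113/10)
  seg 3: down by d7 = 20 → (0, -87/10)
  seg 4: down by d8 = 39/2 → (0, -141/5)
  seg 5: up by d2 = 10 → (0, -91/5)
  seg 6: left by d4 = 4 → (-4, -91/5)
  seg 7: up by d6 = 54/5 → (-4, -37/5)
  seg 8: down by d4 = 4 → (-4, -57/5)
  seg 9: up by d7 = 20 → (-4, 43/5)

d5 = -29/8
d6 = 54/5
d7 = 20
d8 = 39/2
d9 = -105/8
endpoint = (-4, 43/5)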